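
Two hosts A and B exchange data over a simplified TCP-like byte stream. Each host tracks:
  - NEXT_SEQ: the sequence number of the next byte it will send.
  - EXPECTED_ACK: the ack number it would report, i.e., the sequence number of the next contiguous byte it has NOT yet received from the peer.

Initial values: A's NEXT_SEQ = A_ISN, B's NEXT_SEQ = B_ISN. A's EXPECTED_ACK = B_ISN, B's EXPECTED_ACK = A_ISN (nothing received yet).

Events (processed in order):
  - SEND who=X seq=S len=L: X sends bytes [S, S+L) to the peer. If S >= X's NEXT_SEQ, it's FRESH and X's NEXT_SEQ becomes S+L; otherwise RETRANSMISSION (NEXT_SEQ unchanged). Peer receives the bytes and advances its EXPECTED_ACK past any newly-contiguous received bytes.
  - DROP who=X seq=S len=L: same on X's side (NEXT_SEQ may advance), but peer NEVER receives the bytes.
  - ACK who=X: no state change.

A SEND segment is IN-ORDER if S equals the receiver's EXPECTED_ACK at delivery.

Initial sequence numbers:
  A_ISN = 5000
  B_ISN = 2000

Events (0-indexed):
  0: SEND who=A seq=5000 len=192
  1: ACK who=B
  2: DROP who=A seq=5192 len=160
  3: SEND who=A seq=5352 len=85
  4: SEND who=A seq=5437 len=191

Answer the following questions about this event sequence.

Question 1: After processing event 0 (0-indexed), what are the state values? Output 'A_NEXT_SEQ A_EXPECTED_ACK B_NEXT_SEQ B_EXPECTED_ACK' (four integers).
After event 0: A_seq=5192 A_ack=2000 B_seq=2000 B_ack=5192

5192 2000 2000 5192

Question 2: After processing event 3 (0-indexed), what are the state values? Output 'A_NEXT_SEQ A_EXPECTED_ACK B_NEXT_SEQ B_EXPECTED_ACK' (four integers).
After event 0: A_seq=5192 A_ack=2000 B_seq=2000 B_ack=5192
After event 1: A_seq=5192 A_ack=2000 B_seq=2000 B_ack=5192
After event 2: A_seq=5352 A_ack=2000 B_seq=2000 B_ack=5192
After event 3: A_seq=5437 A_ack=2000 B_seq=2000 B_ack=5192

5437 2000 2000 5192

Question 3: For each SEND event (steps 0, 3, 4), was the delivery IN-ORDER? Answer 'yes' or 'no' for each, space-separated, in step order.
Step 0: SEND seq=5000 -> in-order
Step 3: SEND seq=5352 -> out-of-order
Step 4: SEND seq=5437 -> out-of-order

Answer: yes no no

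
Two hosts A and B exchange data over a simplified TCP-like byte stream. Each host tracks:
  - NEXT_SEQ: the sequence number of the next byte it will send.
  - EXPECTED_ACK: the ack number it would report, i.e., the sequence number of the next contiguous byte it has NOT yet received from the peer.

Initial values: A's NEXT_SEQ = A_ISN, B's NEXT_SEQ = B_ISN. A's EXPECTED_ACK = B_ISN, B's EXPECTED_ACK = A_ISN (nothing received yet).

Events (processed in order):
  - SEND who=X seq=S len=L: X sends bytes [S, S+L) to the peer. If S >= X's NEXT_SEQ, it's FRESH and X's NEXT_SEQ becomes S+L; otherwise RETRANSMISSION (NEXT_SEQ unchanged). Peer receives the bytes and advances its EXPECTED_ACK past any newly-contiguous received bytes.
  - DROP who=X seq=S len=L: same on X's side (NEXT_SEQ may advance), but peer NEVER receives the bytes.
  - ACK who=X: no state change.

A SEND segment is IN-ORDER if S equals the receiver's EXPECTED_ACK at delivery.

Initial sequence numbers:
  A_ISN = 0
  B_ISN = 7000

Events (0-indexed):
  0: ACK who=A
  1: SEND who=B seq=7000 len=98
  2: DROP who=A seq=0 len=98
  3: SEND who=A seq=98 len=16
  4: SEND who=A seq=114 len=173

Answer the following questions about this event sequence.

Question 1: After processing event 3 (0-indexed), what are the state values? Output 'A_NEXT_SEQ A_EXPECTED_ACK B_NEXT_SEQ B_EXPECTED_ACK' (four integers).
After event 0: A_seq=0 A_ack=7000 B_seq=7000 B_ack=0
After event 1: A_seq=0 A_ack=7098 B_seq=7098 B_ack=0
After event 2: A_seq=98 A_ack=7098 B_seq=7098 B_ack=0
After event 3: A_seq=114 A_ack=7098 B_seq=7098 B_ack=0

114 7098 7098 0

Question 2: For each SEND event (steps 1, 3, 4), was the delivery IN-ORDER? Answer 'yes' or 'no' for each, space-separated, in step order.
Answer: yes no no

Derivation:
Step 1: SEND seq=7000 -> in-order
Step 3: SEND seq=98 -> out-of-order
Step 4: SEND seq=114 -> out-of-order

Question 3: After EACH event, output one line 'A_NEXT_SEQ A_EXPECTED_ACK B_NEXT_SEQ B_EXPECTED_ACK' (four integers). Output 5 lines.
0 7000 7000 0
0 7098 7098 0
98 7098 7098 0
114 7098 7098 0
287 7098 7098 0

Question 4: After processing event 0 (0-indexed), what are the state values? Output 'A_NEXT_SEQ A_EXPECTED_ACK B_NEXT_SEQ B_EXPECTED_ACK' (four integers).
After event 0: A_seq=0 A_ack=7000 B_seq=7000 B_ack=0

0 7000 7000 0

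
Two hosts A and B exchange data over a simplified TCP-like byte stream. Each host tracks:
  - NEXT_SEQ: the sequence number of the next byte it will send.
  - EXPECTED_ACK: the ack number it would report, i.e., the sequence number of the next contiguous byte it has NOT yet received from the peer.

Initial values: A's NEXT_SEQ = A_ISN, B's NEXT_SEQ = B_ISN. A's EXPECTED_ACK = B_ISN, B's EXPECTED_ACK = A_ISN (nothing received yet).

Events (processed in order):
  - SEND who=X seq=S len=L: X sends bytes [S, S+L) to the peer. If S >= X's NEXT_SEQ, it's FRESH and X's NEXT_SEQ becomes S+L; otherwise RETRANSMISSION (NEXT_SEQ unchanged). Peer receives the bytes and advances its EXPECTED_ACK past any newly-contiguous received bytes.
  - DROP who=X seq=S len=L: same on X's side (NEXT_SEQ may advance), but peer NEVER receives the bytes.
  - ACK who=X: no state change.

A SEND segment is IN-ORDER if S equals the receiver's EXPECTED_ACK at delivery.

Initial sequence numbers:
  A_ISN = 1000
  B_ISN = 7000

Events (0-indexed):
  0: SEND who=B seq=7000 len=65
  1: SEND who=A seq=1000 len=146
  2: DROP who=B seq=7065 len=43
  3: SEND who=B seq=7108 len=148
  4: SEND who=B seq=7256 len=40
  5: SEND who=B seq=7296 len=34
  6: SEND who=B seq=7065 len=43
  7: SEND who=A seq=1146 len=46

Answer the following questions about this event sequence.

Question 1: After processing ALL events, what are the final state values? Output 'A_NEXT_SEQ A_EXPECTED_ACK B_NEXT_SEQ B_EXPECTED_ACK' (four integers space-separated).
Answer: 1192 7330 7330 1192

Derivation:
After event 0: A_seq=1000 A_ack=7065 B_seq=7065 B_ack=1000
After event 1: A_seq=1146 A_ack=7065 B_seq=7065 B_ack=1146
After event 2: A_seq=1146 A_ack=7065 B_seq=7108 B_ack=1146
After event 3: A_seq=1146 A_ack=7065 B_seq=7256 B_ack=1146
After event 4: A_seq=1146 A_ack=7065 B_seq=7296 B_ack=1146
After event 5: A_seq=1146 A_ack=7065 B_seq=7330 B_ack=1146
After event 6: A_seq=1146 A_ack=7330 B_seq=7330 B_ack=1146
After event 7: A_seq=1192 A_ack=7330 B_seq=7330 B_ack=1192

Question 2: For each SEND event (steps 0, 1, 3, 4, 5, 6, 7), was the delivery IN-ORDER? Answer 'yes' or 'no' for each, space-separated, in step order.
Answer: yes yes no no no yes yes

Derivation:
Step 0: SEND seq=7000 -> in-order
Step 1: SEND seq=1000 -> in-order
Step 3: SEND seq=7108 -> out-of-order
Step 4: SEND seq=7256 -> out-of-order
Step 5: SEND seq=7296 -> out-of-order
Step 6: SEND seq=7065 -> in-order
Step 7: SEND seq=1146 -> in-order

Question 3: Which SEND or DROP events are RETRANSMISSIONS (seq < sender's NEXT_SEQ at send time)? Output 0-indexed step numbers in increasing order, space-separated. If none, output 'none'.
Answer: 6

Derivation:
Step 0: SEND seq=7000 -> fresh
Step 1: SEND seq=1000 -> fresh
Step 2: DROP seq=7065 -> fresh
Step 3: SEND seq=7108 -> fresh
Step 4: SEND seq=7256 -> fresh
Step 5: SEND seq=7296 -> fresh
Step 6: SEND seq=7065 -> retransmit
Step 7: SEND seq=1146 -> fresh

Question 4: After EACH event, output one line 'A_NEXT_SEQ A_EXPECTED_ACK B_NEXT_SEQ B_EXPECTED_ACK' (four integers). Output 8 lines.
1000 7065 7065 1000
1146 7065 7065 1146
1146 7065 7108 1146
1146 7065 7256 1146
1146 7065 7296 1146
1146 7065 7330 1146
1146 7330 7330 1146
1192 7330 7330 1192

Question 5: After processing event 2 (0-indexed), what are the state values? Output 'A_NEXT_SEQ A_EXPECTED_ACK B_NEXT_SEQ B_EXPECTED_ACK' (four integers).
After event 0: A_seq=1000 A_ack=7065 B_seq=7065 B_ack=1000
After event 1: A_seq=1146 A_ack=7065 B_seq=7065 B_ack=1146
After event 2: A_seq=1146 A_ack=7065 B_seq=7108 B_ack=1146

1146 7065 7108 1146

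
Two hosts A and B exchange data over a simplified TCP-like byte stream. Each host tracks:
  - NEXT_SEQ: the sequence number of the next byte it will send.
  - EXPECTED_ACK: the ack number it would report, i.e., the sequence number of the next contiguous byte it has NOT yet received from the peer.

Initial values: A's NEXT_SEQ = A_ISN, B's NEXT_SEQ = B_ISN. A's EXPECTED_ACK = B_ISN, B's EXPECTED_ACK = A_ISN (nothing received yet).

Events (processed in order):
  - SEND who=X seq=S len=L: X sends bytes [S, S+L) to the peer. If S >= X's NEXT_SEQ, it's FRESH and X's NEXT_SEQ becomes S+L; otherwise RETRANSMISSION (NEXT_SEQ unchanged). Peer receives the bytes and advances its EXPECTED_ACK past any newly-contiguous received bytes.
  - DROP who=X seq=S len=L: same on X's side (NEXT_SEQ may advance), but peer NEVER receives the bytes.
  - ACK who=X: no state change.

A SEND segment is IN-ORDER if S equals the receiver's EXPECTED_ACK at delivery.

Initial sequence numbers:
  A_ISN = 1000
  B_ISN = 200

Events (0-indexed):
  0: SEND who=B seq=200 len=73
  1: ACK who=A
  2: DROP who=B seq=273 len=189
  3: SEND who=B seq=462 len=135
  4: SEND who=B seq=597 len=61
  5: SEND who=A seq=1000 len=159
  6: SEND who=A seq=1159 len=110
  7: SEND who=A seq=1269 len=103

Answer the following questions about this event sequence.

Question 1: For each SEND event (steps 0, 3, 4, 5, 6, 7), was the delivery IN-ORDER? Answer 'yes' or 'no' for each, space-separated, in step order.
Answer: yes no no yes yes yes

Derivation:
Step 0: SEND seq=200 -> in-order
Step 3: SEND seq=462 -> out-of-order
Step 4: SEND seq=597 -> out-of-order
Step 5: SEND seq=1000 -> in-order
Step 6: SEND seq=1159 -> in-order
Step 7: SEND seq=1269 -> in-order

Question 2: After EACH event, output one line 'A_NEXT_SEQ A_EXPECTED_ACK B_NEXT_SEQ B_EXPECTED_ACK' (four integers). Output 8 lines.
1000 273 273 1000
1000 273 273 1000
1000 273 462 1000
1000 273 597 1000
1000 273 658 1000
1159 273 658 1159
1269 273 658 1269
1372 273 658 1372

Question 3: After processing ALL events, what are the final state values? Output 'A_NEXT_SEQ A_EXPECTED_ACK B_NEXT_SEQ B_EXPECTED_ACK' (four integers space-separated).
Answer: 1372 273 658 1372

Derivation:
After event 0: A_seq=1000 A_ack=273 B_seq=273 B_ack=1000
After event 1: A_seq=1000 A_ack=273 B_seq=273 B_ack=1000
After event 2: A_seq=1000 A_ack=273 B_seq=462 B_ack=1000
After event 3: A_seq=1000 A_ack=273 B_seq=597 B_ack=1000
After event 4: A_seq=1000 A_ack=273 B_seq=658 B_ack=1000
After event 5: A_seq=1159 A_ack=273 B_seq=658 B_ack=1159
After event 6: A_seq=1269 A_ack=273 B_seq=658 B_ack=1269
After event 7: A_seq=1372 A_ack=273 B_seq=658 B_ack=1372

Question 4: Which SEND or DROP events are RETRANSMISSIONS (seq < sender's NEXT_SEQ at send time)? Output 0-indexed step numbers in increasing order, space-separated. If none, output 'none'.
Answer: none

Derivation:
Step 0: SEND seq=200 -> fresh
Step 2: DROP seq=273 -> fresh
Step 3: SEND seq=462 -> fresh
Step 4: SEND seq=597 -> fresh
Step 5: SEND seq=1000 -> fresh
Step 6: SEND seq=1159 -> fresh
Step 7: SEND seq=1269 -> fresh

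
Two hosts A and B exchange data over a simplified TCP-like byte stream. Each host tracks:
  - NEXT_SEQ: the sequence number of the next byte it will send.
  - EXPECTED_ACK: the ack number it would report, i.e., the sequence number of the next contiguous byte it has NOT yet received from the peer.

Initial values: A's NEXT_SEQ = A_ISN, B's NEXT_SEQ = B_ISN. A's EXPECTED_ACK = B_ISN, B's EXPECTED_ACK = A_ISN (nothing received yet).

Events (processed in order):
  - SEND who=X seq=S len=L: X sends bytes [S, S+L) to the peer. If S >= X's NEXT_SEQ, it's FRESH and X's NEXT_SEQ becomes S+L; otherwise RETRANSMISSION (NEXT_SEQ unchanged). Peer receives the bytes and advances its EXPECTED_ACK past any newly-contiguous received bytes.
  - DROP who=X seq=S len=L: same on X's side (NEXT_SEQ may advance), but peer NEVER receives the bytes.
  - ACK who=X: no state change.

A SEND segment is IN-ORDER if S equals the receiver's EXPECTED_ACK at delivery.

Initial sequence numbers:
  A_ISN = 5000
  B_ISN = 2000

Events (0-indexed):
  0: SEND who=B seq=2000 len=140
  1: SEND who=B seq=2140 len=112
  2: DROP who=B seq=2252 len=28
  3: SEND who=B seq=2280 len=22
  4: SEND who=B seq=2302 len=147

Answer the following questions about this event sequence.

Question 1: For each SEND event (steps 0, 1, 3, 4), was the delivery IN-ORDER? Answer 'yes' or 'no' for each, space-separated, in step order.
Step 0: SEND seq=2000 -> in-order
Step 1: SEND seq=2140 -> in-order
Step 3: SEND seq=2280 -> out-of-order
Step 4: SEND seq=2302 -> out-of-order

Answer: yes yes no no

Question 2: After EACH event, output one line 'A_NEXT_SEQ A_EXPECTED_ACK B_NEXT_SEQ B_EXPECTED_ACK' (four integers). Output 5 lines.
5000 2140 2140 5000
5000 2252 2252 5000
5000 2252 2280 5000
5000 2252 2302 5000
5000 2252 2449 5000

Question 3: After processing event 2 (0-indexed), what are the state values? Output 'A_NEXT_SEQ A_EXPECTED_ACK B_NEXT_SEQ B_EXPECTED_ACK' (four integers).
After event 0: A_seq=5000 A_ack=2140 B_seq=2140 B_ack=5000
After event 1: A_seq=5000 A_ack=2252 B_seq=2252 B_ack=5000
After event 2: A_seq=5000 A_ack=2252 B_seq=2280 B_ack=5000

5000 2252 2280 5000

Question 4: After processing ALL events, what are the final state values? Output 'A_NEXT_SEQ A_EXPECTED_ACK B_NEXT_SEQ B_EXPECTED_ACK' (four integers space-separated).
Answer: 5000 2252 2449 5000

Derivation:
After event 0: A_seq=5000 A_ack=2140 B_seq=2140 B_ack=5000
After event 1: A_seq=5000 A_ack=2252 B_seq=2252 B_ack=5000
After event 2: A_seq=5000 A_ack=2252 B_seq=2280 B_ack=5000
After event 3: A_seq=5000 A_ack=2252 B_seq=2302 B_ack=5000
After event 4: A_seq=5000 A_ack=2252 B_seq=2449 B_ack=5000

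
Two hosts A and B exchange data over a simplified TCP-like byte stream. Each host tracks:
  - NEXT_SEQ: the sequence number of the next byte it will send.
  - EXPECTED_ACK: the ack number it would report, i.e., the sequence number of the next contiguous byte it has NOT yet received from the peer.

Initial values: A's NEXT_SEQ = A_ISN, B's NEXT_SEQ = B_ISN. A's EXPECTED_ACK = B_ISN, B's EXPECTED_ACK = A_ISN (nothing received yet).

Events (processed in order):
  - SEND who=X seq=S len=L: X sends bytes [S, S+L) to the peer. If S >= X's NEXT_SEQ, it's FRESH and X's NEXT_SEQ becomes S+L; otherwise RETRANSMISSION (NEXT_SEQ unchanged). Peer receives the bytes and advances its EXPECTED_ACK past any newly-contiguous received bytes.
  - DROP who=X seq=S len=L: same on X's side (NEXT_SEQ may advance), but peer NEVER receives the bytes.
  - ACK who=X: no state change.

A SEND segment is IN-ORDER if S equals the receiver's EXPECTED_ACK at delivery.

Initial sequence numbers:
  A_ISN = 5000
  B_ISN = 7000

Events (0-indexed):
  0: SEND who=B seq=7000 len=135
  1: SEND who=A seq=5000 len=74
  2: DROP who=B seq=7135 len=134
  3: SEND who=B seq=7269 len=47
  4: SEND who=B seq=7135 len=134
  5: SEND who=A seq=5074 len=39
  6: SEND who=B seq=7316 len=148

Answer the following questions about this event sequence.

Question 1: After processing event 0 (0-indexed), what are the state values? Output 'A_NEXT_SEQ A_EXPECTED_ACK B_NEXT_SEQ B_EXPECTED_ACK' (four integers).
After event 0: A_seq=5000 A_ack=7135 B_seq=7135 B_ack=5000

5000 7135 7135 5000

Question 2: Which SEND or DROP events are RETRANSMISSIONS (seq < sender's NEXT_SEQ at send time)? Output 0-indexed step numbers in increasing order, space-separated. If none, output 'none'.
Step 0: SEND seq=7000 -> fresh
Step 1: SEND seq=5000 -> fresh
Step 2: DROP seq=7135 -> fresh
Step 3: SEND seq=7269 -> fresh
Step 4: SEND seq=7135 -> retransmit
Step 5: SEND seq=5074 -> fresh
Step 6: SEND seq=7316 -> fresh

Answer: 4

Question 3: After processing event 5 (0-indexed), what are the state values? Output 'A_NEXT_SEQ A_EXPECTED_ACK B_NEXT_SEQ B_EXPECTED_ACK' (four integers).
After event 0: A_seq=5000 A_ack=7135 B_seq=7135 B_ack=5000
After event 1: A_seq=5074 A_ack=7135 B_seq=7135 B_ack=5074
After event 2: A_seq=5074 A_ack=7135 B_seq=7269 B_ack=5074
After event 3: A_seq=5074 A_ack=7135 B_seq=7316 B_ack=5074
After event 4: A_seq=5074 A_ack=7316 B_seq=7316 B_ack=5074
After event 5: A_seq=5113 A_ack=7316 B_seq=7316 B_ack=5113

5113 7316 7316 5113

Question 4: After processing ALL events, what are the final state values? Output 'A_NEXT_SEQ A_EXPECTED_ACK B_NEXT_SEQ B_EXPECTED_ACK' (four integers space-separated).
After event 0: A_seq=5000 A_ack=7135 B_seq=7135 B_ack=5000
After event 1: A_seq=5074 A_ack=7135 B_seq=7135 B_ack=5074
After event 2: A_seq=5074 A_ack=7135 B_seq=7269 B_ack=5074
After event 3: A_seq=5074 A_ack=7135 B_seq=7316 B_ack=5074
After event 4: A_seq=5074 A_ack=7316 B_seq=7316 B_ack=5074
After event 5: A_seq=5113 A_ack=7316 B_seq=7316 B_ack=5113
After event 6: A_seq=5113 A_ack=7464 B_seq=7464 B_ack=5113

Answer: 5113 7464 7464 5113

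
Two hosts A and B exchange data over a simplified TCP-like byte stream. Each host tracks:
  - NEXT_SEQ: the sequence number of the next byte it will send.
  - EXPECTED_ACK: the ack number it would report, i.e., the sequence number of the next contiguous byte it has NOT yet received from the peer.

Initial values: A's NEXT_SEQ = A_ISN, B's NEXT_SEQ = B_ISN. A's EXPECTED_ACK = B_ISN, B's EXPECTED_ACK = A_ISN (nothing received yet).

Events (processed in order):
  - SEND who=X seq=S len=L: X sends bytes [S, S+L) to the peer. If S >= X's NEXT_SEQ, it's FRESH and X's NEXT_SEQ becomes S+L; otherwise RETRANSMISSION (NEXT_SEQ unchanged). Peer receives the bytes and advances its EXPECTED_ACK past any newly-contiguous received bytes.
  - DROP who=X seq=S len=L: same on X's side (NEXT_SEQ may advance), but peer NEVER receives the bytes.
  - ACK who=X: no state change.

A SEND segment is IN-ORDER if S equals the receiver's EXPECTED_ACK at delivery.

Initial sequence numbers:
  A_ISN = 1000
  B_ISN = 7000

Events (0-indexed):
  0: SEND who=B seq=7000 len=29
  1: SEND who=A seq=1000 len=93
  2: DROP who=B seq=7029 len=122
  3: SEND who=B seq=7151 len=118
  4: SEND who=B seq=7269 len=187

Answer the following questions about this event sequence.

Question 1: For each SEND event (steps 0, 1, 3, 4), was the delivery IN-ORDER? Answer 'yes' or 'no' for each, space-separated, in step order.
Answer: yes yes no no

Derivation:
Step 0: SEND seq=7000 -> in-order
Step 1: SEND seq=1000 -> in-order
Step 3: SEND seq=7151 -> out-of-order
Step 4: SEND seq=7269 -> out-of-order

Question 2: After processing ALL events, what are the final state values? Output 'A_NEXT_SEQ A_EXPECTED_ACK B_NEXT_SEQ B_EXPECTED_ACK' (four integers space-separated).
Answer: 1093 7029 7456 1093

Derivation:
After event 0: A_seq=1000 A_ack=7029 B_seq=7029 B_ack=1000
After event 1: A_seq=1093 A_ack=7029 B_seq=7029 B_ack=1093
After event 2: A_seq=1093 A_ack=7029 B_seq=7151 B_ack=1093
After event 3: A_seq=1093 A_ack=7029 B_seq=7269 B_ack=1093
After event 4: A_seq=1093 A_ack=7029 B_seq=7456 B_ack=1093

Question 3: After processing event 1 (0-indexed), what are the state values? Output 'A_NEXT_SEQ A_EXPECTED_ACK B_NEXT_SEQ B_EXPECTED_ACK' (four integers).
After event 0: A_seq=1000 A_ack=7029 B_seq=7029 B_ack=1000
After event 1: A_seq=1093 A_ack=7029 B_seq=7029 B_ack=1093

1093 7029 7029 1093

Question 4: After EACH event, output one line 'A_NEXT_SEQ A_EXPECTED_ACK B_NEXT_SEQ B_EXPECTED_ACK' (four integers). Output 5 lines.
1000 7029 7029 1000
1093 7029 7029 1093
1093 7029 7151 1093
1093 7029 7269 1093
1093 7029 7456 1093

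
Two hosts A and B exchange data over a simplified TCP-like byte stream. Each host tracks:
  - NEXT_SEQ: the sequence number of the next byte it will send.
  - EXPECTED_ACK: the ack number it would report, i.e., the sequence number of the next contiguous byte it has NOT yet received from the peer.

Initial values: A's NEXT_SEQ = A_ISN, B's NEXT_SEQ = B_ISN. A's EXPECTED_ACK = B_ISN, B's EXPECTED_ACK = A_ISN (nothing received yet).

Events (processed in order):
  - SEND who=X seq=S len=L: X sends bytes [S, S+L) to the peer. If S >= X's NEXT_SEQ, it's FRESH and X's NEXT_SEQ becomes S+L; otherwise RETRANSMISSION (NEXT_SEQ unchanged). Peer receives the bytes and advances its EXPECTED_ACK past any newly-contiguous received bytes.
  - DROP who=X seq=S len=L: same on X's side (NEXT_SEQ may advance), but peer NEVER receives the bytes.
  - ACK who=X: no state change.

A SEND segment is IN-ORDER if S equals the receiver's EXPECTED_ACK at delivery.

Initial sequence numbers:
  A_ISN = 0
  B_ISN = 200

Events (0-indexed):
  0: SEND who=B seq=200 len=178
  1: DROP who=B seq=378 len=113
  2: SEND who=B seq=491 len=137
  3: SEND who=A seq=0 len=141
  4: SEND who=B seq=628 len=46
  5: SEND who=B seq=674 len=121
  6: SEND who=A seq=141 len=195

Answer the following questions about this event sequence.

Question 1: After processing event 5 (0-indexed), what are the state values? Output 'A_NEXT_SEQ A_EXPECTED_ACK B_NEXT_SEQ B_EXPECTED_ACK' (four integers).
After event 0: A_seq=0 A_ack=378 B_seq=378 B_ack=0
After event 1: A_seq=0 A_ack=378 B_seq=491 B_ack=0
After event 2: A_seq=0 A_ack=378 B_seq=628 B_ack=0
After event 3: A_seq=141 A_ack=378 B_seq=628 B_ack=141
After event 4: A_seq=141 A_ack=378 B_seq=674 B_ack=141
After event 5: A_seq=141 A_ack=378 B_seq=795 B_ack=141

141 378 795 141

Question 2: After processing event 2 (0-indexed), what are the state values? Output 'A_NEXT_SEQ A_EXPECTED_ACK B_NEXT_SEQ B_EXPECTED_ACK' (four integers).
After event 0: A_seq=0 A_ack=378 B_seq=378 B_ack=0
After event 1: A_seq=0 A_ack=378 B_seq=491 B_ack=0
After event 2: A_seq=0 A_ack=378 B_seq=628 B_ack=0

0 378 628 0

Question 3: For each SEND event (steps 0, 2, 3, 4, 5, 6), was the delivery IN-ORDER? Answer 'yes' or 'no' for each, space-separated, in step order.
Step 0: SEND seq=200 -> in-order
Step 2: SEND seq=491 -> out-of-order
Step 3: SEND seq=0 -> in-order
Step 4: SEND seq=628 -> out-of-order
Step 5: SEND seq=674 -> out-of-order
Step 6: SEND seq=141 -> in-order

Answer: yes no yes no no yes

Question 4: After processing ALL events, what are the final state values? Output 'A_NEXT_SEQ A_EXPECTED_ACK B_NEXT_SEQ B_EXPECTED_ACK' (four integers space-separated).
Answer: 336 378 795 336

Derivation:
After event 0: A_seq=0 A_ack=378 B_seq=378 B_ack=0
After event 1: A_seq=0 A_ack=378 B_seq=491 B_ack=0
After event 2: A_seq=0 A_ack=378 B_seq=628 B_ack=0
After event 3: A_seq=141 A_ack=378 B_seq=628 B_ack=141
After event 4: A_seq=141 A_ack=378 B_seq=674 B_ack=141
After event 5: A_seq=141 A_ack=378 B_seq=795 B_ack=141
After event 6: A_seq=336 A_ack=378 B_seq=795 B_ack=336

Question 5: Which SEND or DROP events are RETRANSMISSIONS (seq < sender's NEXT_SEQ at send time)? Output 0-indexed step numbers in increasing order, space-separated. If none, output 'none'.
Answer: none

Derivation:
Step 0: SEND seq=200 -> fresh
Step 1: DROP seq=378 -> fresh
Step 2: SEND seq=491 -> fresh
Step 3: SEND seq=0 -> fresh
Step 4: SEND seq=628 -> fresh
Step 5: SEND seq=674 -> fresh
Step 6: SEND seq=141 -> fresh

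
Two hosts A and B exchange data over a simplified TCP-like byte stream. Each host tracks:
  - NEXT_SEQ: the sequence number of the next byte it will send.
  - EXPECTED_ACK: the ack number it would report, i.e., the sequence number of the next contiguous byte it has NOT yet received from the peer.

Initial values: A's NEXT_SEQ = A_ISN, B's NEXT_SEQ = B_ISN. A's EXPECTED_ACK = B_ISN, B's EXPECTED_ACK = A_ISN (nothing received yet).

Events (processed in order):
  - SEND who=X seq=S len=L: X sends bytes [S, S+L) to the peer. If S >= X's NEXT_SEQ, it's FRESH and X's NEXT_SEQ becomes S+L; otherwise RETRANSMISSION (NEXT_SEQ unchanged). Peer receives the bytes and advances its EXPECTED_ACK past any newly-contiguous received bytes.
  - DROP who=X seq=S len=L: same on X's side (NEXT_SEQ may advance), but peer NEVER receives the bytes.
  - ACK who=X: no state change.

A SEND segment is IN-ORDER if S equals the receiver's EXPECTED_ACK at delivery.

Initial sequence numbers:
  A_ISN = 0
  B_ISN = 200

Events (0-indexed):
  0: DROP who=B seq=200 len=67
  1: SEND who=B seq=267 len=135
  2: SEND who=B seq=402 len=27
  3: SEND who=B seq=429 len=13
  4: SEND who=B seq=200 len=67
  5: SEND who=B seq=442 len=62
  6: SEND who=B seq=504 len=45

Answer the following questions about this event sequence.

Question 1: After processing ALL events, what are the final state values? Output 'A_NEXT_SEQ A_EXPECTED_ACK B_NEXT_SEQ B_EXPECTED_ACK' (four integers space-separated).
After event 0: A_seq=0 A_ack=200 B_seq=267 B_ack=0
After event 1: A_seq=0 A_ack=200 B_seq=402 B_ack=0
After event 2: A_seq=0 A_ack=200 B_seq=429 B_ack=0
After event 3: A_seq=0 A_ack=200 B_seq=442 B_ack=0
After event 4: A_seq=0 A_ack=442 B_seq=442 B_ack=0
After event 5: A_seq=0 A_ack=504 B_seq=504 B_ack=0
After event 6: A_seq=0 A_ack=549 B_seq=549 B_ack=0

Answer: 0 549 549 0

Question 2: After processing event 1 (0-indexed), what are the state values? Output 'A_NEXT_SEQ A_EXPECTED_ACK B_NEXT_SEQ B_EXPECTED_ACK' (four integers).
After event 0: A_seq=0 A_ack=200 B_seq=267 B_ack=0
After event 1: A_seq=0 A_ack=200 B_seq=402 B_ack=0

0 200 402 0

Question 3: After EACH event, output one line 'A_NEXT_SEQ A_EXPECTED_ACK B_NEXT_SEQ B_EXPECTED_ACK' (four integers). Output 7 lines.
0 200 267 0
0 200 402 0
0 200 429 0
0 200 442 0
0 442 442 0
0 504 504 0
0 549 549 0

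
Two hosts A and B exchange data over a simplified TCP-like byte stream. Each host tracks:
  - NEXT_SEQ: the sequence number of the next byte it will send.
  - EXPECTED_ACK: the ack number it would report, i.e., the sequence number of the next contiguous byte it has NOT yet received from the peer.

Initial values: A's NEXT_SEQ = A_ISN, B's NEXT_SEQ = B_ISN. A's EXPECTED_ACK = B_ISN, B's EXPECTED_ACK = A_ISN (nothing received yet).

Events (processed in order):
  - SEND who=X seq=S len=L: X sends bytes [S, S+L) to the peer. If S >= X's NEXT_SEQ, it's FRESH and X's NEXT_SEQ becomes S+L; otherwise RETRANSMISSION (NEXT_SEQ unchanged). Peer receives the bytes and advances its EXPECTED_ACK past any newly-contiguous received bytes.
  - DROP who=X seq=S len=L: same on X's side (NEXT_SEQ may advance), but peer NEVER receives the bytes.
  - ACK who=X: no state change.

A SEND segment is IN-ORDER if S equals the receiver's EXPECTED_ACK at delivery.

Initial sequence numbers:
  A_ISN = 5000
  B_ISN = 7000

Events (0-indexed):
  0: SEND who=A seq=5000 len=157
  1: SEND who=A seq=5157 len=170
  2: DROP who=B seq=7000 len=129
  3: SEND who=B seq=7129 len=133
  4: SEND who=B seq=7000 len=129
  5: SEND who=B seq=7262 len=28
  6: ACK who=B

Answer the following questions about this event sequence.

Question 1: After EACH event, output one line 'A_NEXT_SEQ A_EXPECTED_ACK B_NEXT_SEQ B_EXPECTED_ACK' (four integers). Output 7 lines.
5157 7000 7000 5157
5327 7000 7000 5327
5327 7000 7129 5327
5327 7000 7262 5327
5327 7262 7262 5327
5327 7290 7290 5327
5327 7290 7290 5327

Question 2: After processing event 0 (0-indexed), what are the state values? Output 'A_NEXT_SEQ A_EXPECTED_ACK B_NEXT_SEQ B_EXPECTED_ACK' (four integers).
After event 0: A_seq=5157 A_ack=7000 B_seq=7000 B_ack=5157

5157 7000 7000 5157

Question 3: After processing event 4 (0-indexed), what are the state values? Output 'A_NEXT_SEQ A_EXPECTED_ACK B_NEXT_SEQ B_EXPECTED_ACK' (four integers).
After event 0: A_seq=5157 A_ack=7000 B_seq=7000 B_ack=5157
After event 1: A_seq=5327 A_ack=7000 B_seq=7000 B_ack=5327
After event 2: A_seq=5327 A_ack=7000 B_seq=7129 B_ack=5327
After event 3: A_seq=5327 A_ack=7000 B_seq=7262 B_ack=5327
After event 4: A_seq=5327 A_ack=7262 B_seq=7262 B_ack=5327

5327 7262 7262 5327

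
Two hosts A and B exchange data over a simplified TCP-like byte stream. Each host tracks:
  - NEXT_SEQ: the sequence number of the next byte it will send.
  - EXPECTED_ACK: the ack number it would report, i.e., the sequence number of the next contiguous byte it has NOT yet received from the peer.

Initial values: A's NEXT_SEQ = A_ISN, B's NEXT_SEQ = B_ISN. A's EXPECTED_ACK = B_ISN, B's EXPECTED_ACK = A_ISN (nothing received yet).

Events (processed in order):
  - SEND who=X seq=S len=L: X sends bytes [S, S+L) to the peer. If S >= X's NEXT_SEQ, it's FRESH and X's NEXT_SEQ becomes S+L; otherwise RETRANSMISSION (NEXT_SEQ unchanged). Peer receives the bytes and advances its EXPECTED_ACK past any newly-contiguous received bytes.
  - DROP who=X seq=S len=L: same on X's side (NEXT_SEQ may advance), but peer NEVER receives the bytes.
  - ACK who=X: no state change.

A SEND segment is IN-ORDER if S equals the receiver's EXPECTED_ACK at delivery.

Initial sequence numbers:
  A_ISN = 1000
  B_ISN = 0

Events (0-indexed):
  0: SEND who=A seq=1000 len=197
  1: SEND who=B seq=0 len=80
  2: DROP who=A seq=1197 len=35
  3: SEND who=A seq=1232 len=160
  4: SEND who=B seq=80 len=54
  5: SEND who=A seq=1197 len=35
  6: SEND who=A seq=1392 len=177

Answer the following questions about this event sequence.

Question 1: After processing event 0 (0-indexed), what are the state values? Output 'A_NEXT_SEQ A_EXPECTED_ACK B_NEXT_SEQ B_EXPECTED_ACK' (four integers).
After event 0: A_seq=1197 A_ack=0 B_seq=0 B_ack=1197

1197 0 0 1197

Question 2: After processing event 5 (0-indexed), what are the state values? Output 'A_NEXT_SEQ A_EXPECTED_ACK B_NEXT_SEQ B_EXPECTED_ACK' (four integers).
After event 0: A_seq=1197 A_ack=0 B_seq=0 B_ack=1197
After event 1: A_seq=1197 A_ack=80 B_seq=80 B_ack=1197
After event 2: A_seq=1232 A_ack=80 B_seq=80 B_ack=1197
After event 3: A_seq=1392 A_ack=80 B_seq=80 B_ack=1197
After event 4: A_seq=1392 A_ack=134 B_seq=134 B_ack=1197
After event 5: A_seq=1392 A_ack=134 B_seq=134 B_ack=1392

1392 134 134 1392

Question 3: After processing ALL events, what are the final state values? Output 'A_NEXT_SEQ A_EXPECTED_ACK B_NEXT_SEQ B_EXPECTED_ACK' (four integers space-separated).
After event 0: A_seq=1197 A_ack=0 B_seq=0 B_ack=1197
After event 1: A_seq=1197 A_ack=80 B_seq=80 B_ack=1197
After event 2: A_seq=1232 A_ack=80 B_seq=80 B_ack=1197
After event 3: A_seq=1392 A_ack=80 B_seq=80 B_ack=1197
After event 4: A_seq=1392 A_ack=134 B_seq=134 B_ack=1197
After event 5: A_seq=1392 A_ack=134 B_seq=134 B_ack=1392
After event 6: A_seq=1569 A_ack=134 B_seq=134 B_ack=1569

Answer: 1569 134 134 1569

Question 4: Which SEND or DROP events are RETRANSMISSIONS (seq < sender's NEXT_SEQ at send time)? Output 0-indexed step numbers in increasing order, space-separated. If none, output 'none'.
Step 0: SEND seq=1000 -> fresh
Step 1: SEND seq=0 -> fresh
Step 2: DROP seq=1197 -> fresh
Step 3: SEND seq=1232 -> fresh
Step 4: SEND seq=80 -> fresh
Step 5: SEND seq=1197 -> retransmit
Step 6: SEND seq=1392 -> fresh

Answer: 5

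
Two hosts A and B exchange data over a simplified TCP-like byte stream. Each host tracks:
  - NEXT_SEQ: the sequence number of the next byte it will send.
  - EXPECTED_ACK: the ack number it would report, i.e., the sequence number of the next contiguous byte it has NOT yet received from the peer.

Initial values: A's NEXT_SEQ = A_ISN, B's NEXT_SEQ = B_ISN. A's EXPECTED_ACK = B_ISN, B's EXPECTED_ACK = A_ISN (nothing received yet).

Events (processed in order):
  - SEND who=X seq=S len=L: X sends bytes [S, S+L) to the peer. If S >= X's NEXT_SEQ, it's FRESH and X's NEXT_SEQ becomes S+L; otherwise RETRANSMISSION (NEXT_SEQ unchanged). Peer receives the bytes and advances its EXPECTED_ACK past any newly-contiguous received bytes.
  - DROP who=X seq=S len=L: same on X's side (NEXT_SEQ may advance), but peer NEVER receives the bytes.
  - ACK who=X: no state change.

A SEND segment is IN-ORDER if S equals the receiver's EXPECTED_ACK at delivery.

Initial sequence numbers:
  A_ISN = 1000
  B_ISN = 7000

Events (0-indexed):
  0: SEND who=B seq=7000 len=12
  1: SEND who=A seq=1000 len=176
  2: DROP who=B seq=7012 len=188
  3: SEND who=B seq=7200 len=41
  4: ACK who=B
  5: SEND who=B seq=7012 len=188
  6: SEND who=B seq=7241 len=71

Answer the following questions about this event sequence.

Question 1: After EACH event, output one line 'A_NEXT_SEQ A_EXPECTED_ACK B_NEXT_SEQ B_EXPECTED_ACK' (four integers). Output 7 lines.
1000 7012 7012 1000
1176 7012 7012 1176
1176 7012 7200 1176
1176 7012 7241 1176
1176 7012 7241 1176
1176 7241 7241 1176
1176 7312 7312 1176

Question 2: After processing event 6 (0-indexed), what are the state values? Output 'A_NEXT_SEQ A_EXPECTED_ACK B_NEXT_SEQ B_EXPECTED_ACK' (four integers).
After event 0: A_seq=1000 A_ack=7012 B_seq=7012 B_ack=1000
After event 1: A_seq=1176 A_ack=7012 B_seq=7012 B_ack=1176
After event 2: A_seq=1176 A_ack=7012 B_seq=7200 B_ack=1176
After event 3: A_seq=1176 A_ack=7012 B_seq=7241 B_ack=1176
After event 4: A_seq=1176 A_ack=7012 B_seq=7241 B_ack=1176
After event 5: A_seq=1176 A_ack=7241 B_seq=7241 B_ack=1176
After event 6: A_seq=1176 A_ack=7312 B_seq=7312 B_ack=1176

1176 7312 7312 1176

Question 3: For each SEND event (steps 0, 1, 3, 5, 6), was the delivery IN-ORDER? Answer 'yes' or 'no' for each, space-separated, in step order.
Step 0: SEND seq=7000 -> in-order
Step 1: SEND seq=1000 -> in-order
Step 3: SEND seq=7200 -> out-of-order
Step 5: SEND seq=7012 -> in-order
Step 6: SEND seq=7241 -> in-order

Answer: yes yes no yes yes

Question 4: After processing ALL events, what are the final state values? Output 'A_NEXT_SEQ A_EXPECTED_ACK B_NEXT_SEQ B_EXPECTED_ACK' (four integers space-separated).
After event 0: A_seq=1000 A_ack=7012 B_seq=7012 B_ack=1000
After event 1: A_seq=1176 A_ack=7012 B_seq=7012 B_ack=1176
After event 2: A_seq=1176 A_ack=7012 B_seq=7200 B_ack=1176
After event 3: A_seq=1176 A_ack=7012 B_seq=7241 B_ack=1176
After event 4: A_seq=1176 A_ack=7012 B_seq=7241 B_ack=1176
After event 5: A_seq=1176 A_ack=7241 B_seq=7241 B_ack=1176
After event 6: A_seq=1176 A_ack=7312 B_seq=7312 B_ack=1176

Answer: 1176 7312 7312 1176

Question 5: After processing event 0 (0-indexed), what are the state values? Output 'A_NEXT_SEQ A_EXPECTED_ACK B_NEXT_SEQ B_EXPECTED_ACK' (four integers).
After event 0: A_seq=1000 A_ack=7012 B_seq=7012 B_ack=1000

1000 7012 7012 1000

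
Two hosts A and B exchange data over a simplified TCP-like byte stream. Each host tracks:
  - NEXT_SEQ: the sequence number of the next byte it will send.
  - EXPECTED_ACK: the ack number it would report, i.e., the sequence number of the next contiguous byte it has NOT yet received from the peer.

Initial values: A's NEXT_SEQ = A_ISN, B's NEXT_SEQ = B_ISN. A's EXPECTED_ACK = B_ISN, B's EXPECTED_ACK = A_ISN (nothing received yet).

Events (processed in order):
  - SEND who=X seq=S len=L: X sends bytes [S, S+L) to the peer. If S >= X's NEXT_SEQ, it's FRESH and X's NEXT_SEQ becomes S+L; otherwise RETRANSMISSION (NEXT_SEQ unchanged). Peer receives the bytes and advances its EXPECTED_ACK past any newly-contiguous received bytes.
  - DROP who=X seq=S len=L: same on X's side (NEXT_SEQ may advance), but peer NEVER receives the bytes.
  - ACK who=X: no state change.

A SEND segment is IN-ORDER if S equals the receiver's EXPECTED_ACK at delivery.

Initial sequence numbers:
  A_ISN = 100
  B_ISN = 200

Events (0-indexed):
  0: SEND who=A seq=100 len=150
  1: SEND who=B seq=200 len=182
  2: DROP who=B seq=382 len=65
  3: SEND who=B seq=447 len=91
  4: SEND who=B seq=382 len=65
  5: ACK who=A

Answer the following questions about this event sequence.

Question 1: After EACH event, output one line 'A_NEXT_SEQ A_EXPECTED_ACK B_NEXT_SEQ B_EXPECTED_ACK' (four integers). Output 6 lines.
250 200 200 250
250 382 382 250
250 382 447 250
250 382 538 250
250 538 538 250
250 538 538 250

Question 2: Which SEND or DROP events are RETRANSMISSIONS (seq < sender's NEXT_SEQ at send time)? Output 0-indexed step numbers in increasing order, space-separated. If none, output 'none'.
Step 0: SEND seq=100 -> fresh
Step 1: SEND seq=200 -> fresh
Step 2: DROP seq=382 -> fresh
Step 3: SEND seq=447 -> fresh
Step 4: SEND seq=382 -> retransmit

Answer: 4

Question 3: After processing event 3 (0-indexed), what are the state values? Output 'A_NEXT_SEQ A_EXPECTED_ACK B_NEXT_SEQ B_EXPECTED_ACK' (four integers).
After event 0: A_seq=250 A_ack=200 B_seq=200 B_ack=250
After event 1: A_seq=250 A_ack=382 B_seq=382 B_ack=250
After event 2: A_seq=250 A_ack=382 B_seq=447 B_ack=250
After event 3: A_seq=250 A_ack=382 B_seq=538 B_ack=250

250 382 538 250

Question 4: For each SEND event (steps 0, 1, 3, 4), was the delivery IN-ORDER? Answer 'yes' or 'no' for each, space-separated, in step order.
Answer: yes yes no yes

Derivation:
Step 0: SEND seq=100 -> in-order
Step 1: SEND seq=200 -> in-order
Step 3: SEND seq=447 -> out-of-order
Step 4: SEND seq=382 -> in-order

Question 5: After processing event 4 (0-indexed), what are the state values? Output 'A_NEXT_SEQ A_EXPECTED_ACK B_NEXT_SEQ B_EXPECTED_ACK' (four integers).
After event 0: A_seq=250 A_ack=200 B_seq=200 B_ack=250
After event 1: A_seq=250 A_ack=382 B_seq=382 B_ack=250
After event 2: A_seq=250 A_ack=382 B_seq=447 B_ack=250
After event 3: A_seq=250 A_ack=382 B_seq=538 B_ack=250
After event 4: A_seq=250 A_ack=538 B_seq=538 B_ack=250

250 538 538 250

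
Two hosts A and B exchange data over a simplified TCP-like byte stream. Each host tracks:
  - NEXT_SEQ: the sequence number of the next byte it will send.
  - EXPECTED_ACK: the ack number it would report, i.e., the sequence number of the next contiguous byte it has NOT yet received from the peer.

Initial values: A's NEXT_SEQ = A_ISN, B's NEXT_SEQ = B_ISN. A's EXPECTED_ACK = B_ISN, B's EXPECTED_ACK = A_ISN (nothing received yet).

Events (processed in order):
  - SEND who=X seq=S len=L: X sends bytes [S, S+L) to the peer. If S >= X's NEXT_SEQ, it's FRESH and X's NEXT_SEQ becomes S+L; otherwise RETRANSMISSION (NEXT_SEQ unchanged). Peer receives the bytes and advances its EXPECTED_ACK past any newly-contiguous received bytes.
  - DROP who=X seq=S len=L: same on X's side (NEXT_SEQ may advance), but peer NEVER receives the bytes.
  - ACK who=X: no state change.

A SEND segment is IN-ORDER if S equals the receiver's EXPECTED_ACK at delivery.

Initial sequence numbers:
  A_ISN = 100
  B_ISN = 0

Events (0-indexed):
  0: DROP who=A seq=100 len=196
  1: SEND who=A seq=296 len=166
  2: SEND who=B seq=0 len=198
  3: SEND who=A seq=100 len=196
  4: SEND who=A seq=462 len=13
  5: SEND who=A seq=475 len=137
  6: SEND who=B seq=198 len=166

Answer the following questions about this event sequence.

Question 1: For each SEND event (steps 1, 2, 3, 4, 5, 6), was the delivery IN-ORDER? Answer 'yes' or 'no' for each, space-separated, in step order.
Answer: no yes yes yes yes yes

Derivation:
Step 1: SEND seq=296 -> out-of-order
Step 2: SEND seq=0 -> in-order
Step 3: SEND seq=100 -> in-order
Step 4: SEND seq=462 -> in-order
Step 5: SEND seq=475 -> in-order
Step 6: SEND seq=198 -> in-order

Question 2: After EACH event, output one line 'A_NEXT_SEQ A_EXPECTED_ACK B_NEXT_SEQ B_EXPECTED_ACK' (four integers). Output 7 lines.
296 0 0 100
462 0 0 100
462 198 198 100
462 198 198 462
475 198 198 475
612 198 198 612
612 364 364 612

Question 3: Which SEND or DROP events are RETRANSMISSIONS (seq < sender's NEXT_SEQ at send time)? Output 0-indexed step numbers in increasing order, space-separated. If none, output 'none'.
Step 0: DROP seq=100 -> fresh
Step 1: SEND seq=296 -> fresh
Step 2: SEND seq=0 -> fresh
Step 3: SEND seq=100 -> retransmit
Step 4: SEND seq=462 -> fresh
Step 5: SEND seq=475 -> fresh
Step 6: SEND seq=198 -> fresh

Answer: 3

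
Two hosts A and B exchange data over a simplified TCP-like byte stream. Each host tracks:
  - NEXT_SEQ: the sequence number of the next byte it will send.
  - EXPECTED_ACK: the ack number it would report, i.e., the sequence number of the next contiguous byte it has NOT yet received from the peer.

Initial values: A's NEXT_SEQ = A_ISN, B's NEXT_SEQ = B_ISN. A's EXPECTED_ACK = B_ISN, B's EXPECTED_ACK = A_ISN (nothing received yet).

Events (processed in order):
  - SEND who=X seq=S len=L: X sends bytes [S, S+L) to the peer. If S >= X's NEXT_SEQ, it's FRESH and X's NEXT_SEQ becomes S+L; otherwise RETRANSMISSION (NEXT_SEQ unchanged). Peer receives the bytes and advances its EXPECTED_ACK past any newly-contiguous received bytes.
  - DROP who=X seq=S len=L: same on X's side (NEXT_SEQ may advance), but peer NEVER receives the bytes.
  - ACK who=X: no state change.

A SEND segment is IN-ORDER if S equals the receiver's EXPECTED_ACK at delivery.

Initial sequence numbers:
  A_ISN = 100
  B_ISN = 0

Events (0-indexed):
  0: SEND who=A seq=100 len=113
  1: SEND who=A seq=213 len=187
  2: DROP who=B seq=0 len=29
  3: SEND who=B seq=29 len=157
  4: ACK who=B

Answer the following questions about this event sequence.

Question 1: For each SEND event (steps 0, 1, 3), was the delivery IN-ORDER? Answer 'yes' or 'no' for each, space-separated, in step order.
Step 0: SEND seq=100 -> in-order
Step 1: SEND seq=213 -> in-order
Step 3: SEND seq=29 -> out-of-order

Answer: yes yes no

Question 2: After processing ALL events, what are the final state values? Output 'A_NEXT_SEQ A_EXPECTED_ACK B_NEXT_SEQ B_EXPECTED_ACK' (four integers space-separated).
Answer: 400 0 186 400

Derivation:
After event 0: A_seq=213 A_ack=0 B_seq=0 B_ack=213
After event 1: A_seq=400 A_ack=0 B_seq=0 B_ack=400
After event 2: A_seq=400 A_ack=0 B_seq=29 B_ack=400
After event 3: A_seq=400 A_ack=0 B_seq=186 B_ack=400
After event 4: A_seq=400 A_ack=0 B_seq=186 B_ack=400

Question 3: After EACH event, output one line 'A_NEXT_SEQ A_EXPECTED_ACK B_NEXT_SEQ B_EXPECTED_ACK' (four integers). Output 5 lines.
213 0 0 213
400 0 0 400
400 0 29 400
400 0 186 400
400 0 186 400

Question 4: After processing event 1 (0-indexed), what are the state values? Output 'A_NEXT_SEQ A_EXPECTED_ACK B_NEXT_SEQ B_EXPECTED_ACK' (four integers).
After event 0: A_seq=213 A_ack=0 B_seq=0 B_ack=213
After event 1: A_seq=400 A_ack=0 B_seq=0 B_ack=400

400 0 0 400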